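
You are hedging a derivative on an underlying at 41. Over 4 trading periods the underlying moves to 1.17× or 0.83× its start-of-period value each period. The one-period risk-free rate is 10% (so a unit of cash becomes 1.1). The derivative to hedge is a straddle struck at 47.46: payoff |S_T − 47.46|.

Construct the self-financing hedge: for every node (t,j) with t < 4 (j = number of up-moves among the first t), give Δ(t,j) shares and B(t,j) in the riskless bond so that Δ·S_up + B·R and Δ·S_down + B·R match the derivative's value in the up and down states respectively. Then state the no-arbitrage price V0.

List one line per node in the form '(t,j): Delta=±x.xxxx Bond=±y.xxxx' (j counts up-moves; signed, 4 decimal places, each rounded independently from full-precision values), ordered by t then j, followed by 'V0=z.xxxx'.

The replicating-portfolio and risk-neutral prices coincide; use p* = (1.1−0.83)/(1.17−0.83) = 0.7941 for the latter.
Terminal payoffs: V(4,0)=28.0021, V(4,1)=20.0314, V(4,2)=8.7956, V(4,3)=7.0429, V(4,4)=29.3694
  t=3,j=0: stock 23.4433 → up 27.4286 (V=20.0314), down 19.4579 (V=28.0021). Price 19.7022; hedge Δ=-1.0000, bond B=43.1455.
  t=3,j=1: stock 33.0465 → up 38.6644 (V=8.7956), down 27.4286 (V=20.0314). Price 10.0989; hedge Δ=-1.0000, bond B=43.1455.
  t=3,j=2: stock 46.5837 → up 54.5029 (V=7.0429), down 38.6644 (V=8.7956). Price 6.7307; hedge Δ=-0.1107, bond B=11.8856.
  t=3,j=3: stock 65.6661 → up 76.8294 (V=29.3694), down 54.5029 (V=7.0429). Price 22.5207; hedge Δ=1.0000, bond B=-43.1455.
  t=2,j=0: stock 28.2449 → up 33.0465 (V=10.0989), down 23.4433 (V=19.7022). Price 10.9782; hedge Δ=-1.0000, bond B=39.2231.
  t=2,j=1: stock 39.8151 → up 46.5837 (V=6.7307), down 33.0465 (V=10.0989). Price 6.7492; hedge Δ=-0.2488, bond B=16.6558.
  t=2,j=2: stock 56.1249 → up 65.6661 (V=22.5207), down 46.5837 (V=6.7307). Price 17.5180; hedge Δ=0.8275, bond B=-28.9232.
  t=1,j=0: stock 34.0300 → up 39.8151 (V=6.7492), down 28.2449 (V=10.9782). Price 6.9272; hedge Δ=-0.3655, bond B=19.3655.
  t=1,j=1: stock 47.9700 → up 56.1249 (V=17.5180), down 39.8151 (V=6.7492). Price 13.9099; hedge Δ=0.6603, bond B=-17.7630.
  t=0,j=0: stock 41.0000 → up 47.9700 (V=13.9099), down 34.0300 (V=6.9272). Price 11.3384; hedge Δ=0.5009, bond B=-9.1990.
The time-0 hedge costs 11.3384, which is the no-arbitrage price.

(0,0): Delta=0.5009 Bond=-9.1990
(1,0): Delta=-0.3655 Bond=19.3655
(1,1): Delta=0.6603 Bond=-17.7630
(2,0): Delta=-1.0000 Bond=39.2231
(2,1): Delta=-0.2488 Bond=16.6558
(2,2): Delta=0.8275 Bond=-28.9232
(3,0): Delta=-1.0000 Bond=43.1455
(3,1): Delta=-1.0000 Bond=43.1455
(3,2): Delta=-0.1107 Bond=11.8856
(3,3): Delta=1.0000 Bond=-43.1455
V0=11.3384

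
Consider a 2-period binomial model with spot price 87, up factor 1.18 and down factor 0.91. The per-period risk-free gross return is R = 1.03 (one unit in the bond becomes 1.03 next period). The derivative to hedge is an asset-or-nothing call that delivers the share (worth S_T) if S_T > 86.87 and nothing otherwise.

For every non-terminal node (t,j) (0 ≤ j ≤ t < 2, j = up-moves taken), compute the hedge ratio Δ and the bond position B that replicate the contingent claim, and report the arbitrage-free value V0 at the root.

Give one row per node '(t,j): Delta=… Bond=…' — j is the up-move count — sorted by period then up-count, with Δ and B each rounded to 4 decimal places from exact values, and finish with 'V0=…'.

Under the risk-neutral measure, an up-move has probability p* = (R−d)/(u−d) = 0.4444 and values discount at R = 1.03.
Terminal values V(2,·): V(2,0)=0.0000, V(2,1)=93.4206, V(2,2)=121.1388
(1,0): S=79.1700. Δ = (V_up−V_dn)/(S_up−S_dn) = (93.4206−0.0000)/(93.4206−72.0447) = 4.3704. V = [p*·93.4206 + (1−p*)·0.0000]/1.03 = 40.3109. B = V − Δ·S = -305.6913.
(1,1): S=102.6600. Δ = (V_up−V_dn)/(S_up−S_dn) = (121.1388−93.4206)/(121.1388−93.4206) = 1.0000. V = [p*·121.1388 + (1−p*)·93.4206]/1.03 = 102.6600. B = V − Δ·S = 0.0000.
(0,0): S=87.0000. Δ = (V_up−V_dn)/(S_up−S_dn) = (102.6600−40.3109)/(102.6600−79.1700) = 2.6543. V = [p*·102.6600 + (1−p*)·40.3109]/1.03 = 66.0404. B = V − Δ·S = -164.8820.
Self-financing check: at every node Δ·S+B equals the discounted successor values.

(0,0): Delta=2.6543 Bond=-164.8820
(1,0): Delta=4.3704 Bond=-305.6913
(1,1): Delta=1.0000 Bond=0.0000
V0=66.0404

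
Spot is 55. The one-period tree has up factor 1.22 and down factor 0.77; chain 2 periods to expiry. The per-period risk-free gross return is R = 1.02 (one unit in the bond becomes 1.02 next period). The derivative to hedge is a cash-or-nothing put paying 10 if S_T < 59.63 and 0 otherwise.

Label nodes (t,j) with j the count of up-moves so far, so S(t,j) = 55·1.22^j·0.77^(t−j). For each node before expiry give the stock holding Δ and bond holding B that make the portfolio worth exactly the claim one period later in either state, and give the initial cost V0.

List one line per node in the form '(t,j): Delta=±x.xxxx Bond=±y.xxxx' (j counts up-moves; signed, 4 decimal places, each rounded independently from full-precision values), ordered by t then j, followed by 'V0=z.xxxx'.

Risk-neutral probability p* = (R−d)/(u−d) = (1.02−0.77)/(1.22−0.77) = 0.5556.
Terminal payoffs: V(2,0)=10.0000, V(2,1)=10.0000, V(2,2)=0.0000
(1,0): S=42.3500. Δ = (V_up−V_dn)/(S_up−S_dn) = (10.0000−10.0000)/(51.6670−32.6095) = 0.0000. V = [p*·10.0000 + (1−p*)·10.0000]/1.02 = 9.8039. B = V − Δ·S = 9.8039.
(1,1): S=67.1000. Δ = (V_up−V_dn)/(S_up−S_dn) = (0.0000−10.0000)/(81.8620−51.6670) = -0.3312. V = [p*·0.0000 + (1−p*)·10.0000]/1.02 = 4.3573. B = V − Δ·S = 26.5795.
(0,0): S=55.0000. Δ = (V_up−V_dn)/(S_up−S_dn) = (4.3573−9.8039)/(67.1000−42.3500) = -0.2201. V = [p*·4.3573 + (1−p*)·9.8039]/1.02 = 6.6451. B = V − Δ·S = 18.7487.
The time-0 hedge costs 6.6451, which is the no-arbitrage price.

(0,0): Delta=-0.2201 Bond=18.7487
(1,0): Delta=0.0000 Bond=9.8039
(1,1): Delta=-0.3312 Bond=26.5795
V0=6.6451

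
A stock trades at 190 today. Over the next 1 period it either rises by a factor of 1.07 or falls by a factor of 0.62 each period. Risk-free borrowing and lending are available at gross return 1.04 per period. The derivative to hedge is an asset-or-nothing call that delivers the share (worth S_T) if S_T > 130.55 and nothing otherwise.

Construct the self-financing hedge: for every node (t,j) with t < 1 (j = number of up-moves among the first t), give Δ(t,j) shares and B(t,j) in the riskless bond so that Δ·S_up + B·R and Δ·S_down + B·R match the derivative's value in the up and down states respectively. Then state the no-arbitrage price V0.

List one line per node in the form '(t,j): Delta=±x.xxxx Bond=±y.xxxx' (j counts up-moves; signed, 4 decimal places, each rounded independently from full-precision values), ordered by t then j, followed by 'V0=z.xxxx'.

Under the risk-neutral measure, an up-move has probability p* = (R−d)/(u−d) = 0.9333 and values discount at R = 1.04.
Terminal payoffs: V(1,0)=0.0000, V(1,1)=203.3000
(0,0): S=190.0000. Δ = (V_up−V_dn)/(S_up−S_dn) = (203.3000−0.0000)/(203.3000−117.8000) = 2.3778. V = [p*·203.3000 + (1−p*)·0.0000]/1.04 = 182.4487. B = V − Δ·S = -269.3291.
Root portfolio cost Δ·190+B reproduces V0=182.4487.

(0,0): Delta=2.3778 Bond=-269.3291
V0=182.4487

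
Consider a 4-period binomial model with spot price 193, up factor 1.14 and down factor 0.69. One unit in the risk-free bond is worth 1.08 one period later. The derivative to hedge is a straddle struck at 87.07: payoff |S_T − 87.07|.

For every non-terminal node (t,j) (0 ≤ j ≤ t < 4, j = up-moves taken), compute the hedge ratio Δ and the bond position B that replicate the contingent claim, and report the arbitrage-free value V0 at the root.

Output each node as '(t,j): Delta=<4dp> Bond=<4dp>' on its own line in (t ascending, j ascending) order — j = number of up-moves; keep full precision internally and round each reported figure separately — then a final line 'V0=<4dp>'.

Since d<R<u, set p* = (R−d)/(u−d) = 0.8667; price each node as the discounted p*-expectation of its children.
Terminal payoffs: V(4,0)=43.3225, V(4,1)=14.7914, V(4,2)=32.3467, V(4,3)=110.2272, V(4,4)=238.8993
(3,0): S=63.4022. Δ = (V_up−V_dn)/(S_up−S_dn) = (14.7914−43.3225)/(72.2786−43.7475) = -1.0000. V = [p*·14.7914 + (1−p*)·43.3225]/1.08 = 17.2181. B = V − Δ·S = 80.6204.
(3,1): S=104.7515. Δ = (V_up−V_dn)/(S_up−S_dn) = (32.3467−14.7914)/(119.4167−72.2786) = 0.3724. V = [p*·32.3467 + (1−p*)·14.7914]/1.08 = 27.7834. B = V − Δ·S = -11.2284.
(3,2): S=173.0677. Δ = (V_up−V_dn)/(S_up−S_dn) = (110.2272−32.3467)/(197.2972−119.4167) = 1.0000. V = [p*·110.2272 + (1−p*)·32.3467]/1.08 = 92.4474. B = V − Δ·S = -80.6204.
(3,3): S=285.9380. Δ = (V_up−V_dn)/(S_up−S_dn) = (238.8993−110.2272)/(325.9693−197.2972) = 1.0000. V = [p*·238.8993 + (1−p*)·110.2272]/1.08 = 205.3176. B = V − Δ·S = -80.6204.
(2,0): S=91.8873. Δ = (V_up−V_dn)/(S_up−S_dn) = (27.7834−17.2181)/(104.7515−63.4022) = 0.2555. V = [p*·27.7834 + (1−p*)·17.2181]/1.08 = 24.4210. B = V − Δ·S = 0.9427.
(2,1): S=151.8138. Δ = (V_up−V_dn)/(S_up−S_dn) = (92.4474−27.7834)/(173.0677−104.7515) = 0.9465. V = [p*·92.4474 + (1−p*)·27.7834]/1.08 = 77.6162. B = V − Δ·S = -66.0816.
(2,2): S=250.8228. Δ = (V_up−V_dn)/(S_up−S_dn) = (205.3176−92.4474)/(285.9380−173.0677) = 1.0000. V = [p*·205.3176 + (1−p*)·92.4474]/1.08 = 176.1743. B = V − Δ·S = -74.6485.
(1,0): S=133.1700. Δ = (V_up−V_dn)/(S_up−S_dn) = (77.6162−24.4210)/(151.8138−91.8873) = 0.8877. V = [p*·77.6162 + (1−p*)·24.4210]/1.08 = 65.2995. B = V − Δ·S = -52.9120.
(1,1): S=220.0200. Δ = (V_up−V_dn)/(S_up−S_dn) = (176.1743−77.6162)/(250.8228−151.8138) = 0.9954. V = [p*·176.1743 + (1−p*)·77.6162]/1.08 = 150.9567. B = V − Δ·S = -68.0613.
(0,0): S=193.0000. Δ = (V_up−V_dn)/(S_up−S_dn) = (150.9567−65.2995)/(220.0200−133.1700) = 0.9863. V = [p*·150.9567 + (1−p*)·65.2995]/1.08 = 129.1998. B = V − Δ·S = -61.1495.
Each (Δ,B) replicates both successor values, so the strategy is self-financing and V0 is arbitrage-free.

(0,0): Delta=0.9863 Bond=-61.1495
(1,0): Delta=0.8877 Bond=-52.9120
(1,1): Delta=0.9954 Bond=-68.0613
(2,0): Delta=0.2555 Bond=0.9427
(2,1): Delta=0.9465 Bond=-66.0816
(2,2): Delta=1.0000 Bond=-74.6485
(3,0): Delta=-1.0000 Bond=80.6204
(3,1): Delta=0.3724 Bond=-11.2284
(3,2): Delta=1.0000 Bond=-80.6204
(3,3): Delta=1.0000 Bond=-80.6204
V0=129.1998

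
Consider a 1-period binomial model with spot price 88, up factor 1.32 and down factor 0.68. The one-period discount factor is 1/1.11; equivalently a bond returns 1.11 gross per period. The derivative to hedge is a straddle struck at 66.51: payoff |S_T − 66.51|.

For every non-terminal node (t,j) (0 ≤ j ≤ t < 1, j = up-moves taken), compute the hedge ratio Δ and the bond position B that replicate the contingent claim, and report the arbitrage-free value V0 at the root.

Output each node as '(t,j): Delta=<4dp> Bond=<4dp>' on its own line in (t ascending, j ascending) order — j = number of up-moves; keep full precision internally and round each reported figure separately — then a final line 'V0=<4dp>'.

(0,0): Delta=0.7631 Bond=-35.1318
V0=32.0245

Risk-neutral probability p* = (R−d)/(u−d) = (1.11−0.68)/(1.32−0.68) = 0.6719.
Terminal values V(1,·): V(1,0)=6.6700, V(1,1)=49.6500
(0,0): S=88.0000. Δ = (V_up−V_dn)/(S_up−S_dn) = (49.6500−6.6700)/(116.1600−59.8400) = 0.7631. V = [p*·49.6500 + (1−p*)·6.6700]/1.11 = 32.0245. B = V − Δ·S = -35.1318.
Each (Δ,B) replicates both successor values, so the strategy is self-financing and V0 is arbitrage-free.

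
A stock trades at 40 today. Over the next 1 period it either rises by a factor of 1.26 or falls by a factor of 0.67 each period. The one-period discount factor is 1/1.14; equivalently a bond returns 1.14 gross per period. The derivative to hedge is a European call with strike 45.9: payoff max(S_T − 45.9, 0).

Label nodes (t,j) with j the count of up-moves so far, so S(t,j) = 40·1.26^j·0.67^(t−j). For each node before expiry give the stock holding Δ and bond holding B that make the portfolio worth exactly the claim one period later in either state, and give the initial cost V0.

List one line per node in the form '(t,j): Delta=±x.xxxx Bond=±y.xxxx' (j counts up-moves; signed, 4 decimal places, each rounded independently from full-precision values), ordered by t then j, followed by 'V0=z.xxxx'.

(0,0): Delta=0.1907 Bond=-4.4826
V0=3.1445

No-arbitrage ⇒ martingale measure with p* = (R−d)/(u−d) = 0.7966.
Terminal values V(1,·): V(1,0)=0.0000, V(1,1)=4.5000
Node (0,0) S=40.0000: V=(p*·4.5000+(1−p*)·0.0000)/1.14=3.1445; Δ=(4.5000−0.0000)/(50.4000−26.8000)=0.1907; B=V−Δ·S=-4.4826
The time-0 hedge costs 3.1445, which is the no-arbitrage price.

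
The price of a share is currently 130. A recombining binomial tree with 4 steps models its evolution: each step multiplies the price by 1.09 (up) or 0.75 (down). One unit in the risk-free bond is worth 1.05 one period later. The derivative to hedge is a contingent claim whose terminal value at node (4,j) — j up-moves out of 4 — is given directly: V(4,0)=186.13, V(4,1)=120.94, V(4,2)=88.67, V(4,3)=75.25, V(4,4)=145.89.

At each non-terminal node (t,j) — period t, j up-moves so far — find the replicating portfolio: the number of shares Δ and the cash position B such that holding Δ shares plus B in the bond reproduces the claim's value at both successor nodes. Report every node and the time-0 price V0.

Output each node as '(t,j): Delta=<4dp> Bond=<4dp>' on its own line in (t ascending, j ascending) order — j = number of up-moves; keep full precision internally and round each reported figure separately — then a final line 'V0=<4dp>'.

No-arbitrage ⇒ martingale measure with p* = (R−d)/(u−d) = 0.8824.
At expiry t=4: V(4,0)=186.1300, V(4,1)=120.9400, V(4,2)=88.6700, V(4,3)=75.2500, V(4,4)=145.8900
(3,0): S=54.8438. Δ = (V_up−V_dn)/(S_up−S_dn) = (120.9400−186.1300)/(59.7797−41.1328) = -3.4960. V = [p*·120.9400 + (1−p*)·186.1300]/1.05 = 122.4852. B = V − Δ·S = 314.2204.
(3,1): S=79.7063. Δ = (V_up−V_dn)/(S_up−S_dn) = (88.6700−120.9400)/(86.8798−59.7797) = -1.1908. V = [p*·88.6700 + (1−p*)·120.9400]/1.05 = 88.0633. B = V − Δ·S = 182.9751.
(3,2): S=115.8398. Δ = (V_up−V_dn)/(S_up−S_dn) = (75.2500−88.6700)/(126.2653−86.8798) = -0.3407. V = [p*·75.2500 + (1−p*)·88.6700]/1.05 = 73.1703. B = V − Δ·S = 112.6409.
(3,3): S=168.3538. Δ = (V_up−V_dn)/(S_up−S_dn) = (145.8900−75.2500)/(183.5056−126.2653) = 1.2341. V = [p*·145.8900 + (1−p*)·75.2500]/1.05 = 131.0280. B = V − Δ·S = -76.7367.
(2,0): S=73.1250. Δ = (V_up−V_dn)/(S_up−S_dn) = (88.0633−122.4852)/(79.7063−54.8438) = -1.3845. V = [p*·88.0633 + (1−p*)·122.4852]/1.05 = 87.7266. B = V − Δ·S = 188.9673.
(2,1): S=106.2750. Δ = (V_up−V_dn)/(S_up−S_dn) = (73.1703−88.0633)/(115.8398−79.7063) = -0.4122. V = [p*·73.1703 + (1−p*)·88.0633]/1.05 = 71.3547. B = V − Δ·S = 115.1576.
(2,2): S=154.4530. Δ = (V_up−V_dn)/(S_up−S_dn) = (131.0280−73.1703)/(168.3538−115.8398) = 1.1018. V = [p*·131.0280 + (1−p*)·73.1703]/1.05 = 118.3059. B = V − Δ·S = -51.8638.
(1,0): S=97.5000. Δ = (V_up−V_dn)/(S_up−S_dn) = (71.3547−87.7266)/(106.2750−73.1250) = -0.4939. V = [p*·71.3547 + (1−p*)·87.7266]/1.05 = 69.7912. B = V − Δ·S = 117.9439.
(1,1): S=141.7000. Δ = (V_up−V_dn)/(S_up−S_dn) = (118.3059−71.3547)/(154.4530−106.2750) = 0.9745. V = [p*·118.3059 + (1−p*)·71.3547]/1.05 = 107.4117. B = V − Δ·S = -30.6802.
(0,0): S=130.0000. Δ = (V_up−V_dn)/(S_up−S_dn) = (107.4117−69.7912)/(141.7000−97.5000) = 0.8511. V = [p*·107.4117 + (1−p*)·69.7912]/1.05 = 98.0817. B = V − Δ·S = -12.5667.
Each (Δ,B) replicates both successor values, so the strategy is self-financing and V0 is arbitrage-free.

(0,0): Delta=0.8511 Bond=-12.5667
(1,0): Delta=-0.4939 Bond=117.9439
(1,1): Delta=0.9745 Bond=-30.6802
(2,0): Delta=-1.3845 Bond=188.9673
(2,1): Delta=-0.4122 Bond=115.1576
(2,2): Delta=1.1018 Bond=-51.8638
(3,0): Delta=-3.4960 Bond=314.2204
(3,1): Delta=-1.1908 Bond=182.9751
(3,2): Delta=-0.3407 Bond=112.6409
(3,3): Delta=1.2341 Bond=-76.7367
V0=98.0817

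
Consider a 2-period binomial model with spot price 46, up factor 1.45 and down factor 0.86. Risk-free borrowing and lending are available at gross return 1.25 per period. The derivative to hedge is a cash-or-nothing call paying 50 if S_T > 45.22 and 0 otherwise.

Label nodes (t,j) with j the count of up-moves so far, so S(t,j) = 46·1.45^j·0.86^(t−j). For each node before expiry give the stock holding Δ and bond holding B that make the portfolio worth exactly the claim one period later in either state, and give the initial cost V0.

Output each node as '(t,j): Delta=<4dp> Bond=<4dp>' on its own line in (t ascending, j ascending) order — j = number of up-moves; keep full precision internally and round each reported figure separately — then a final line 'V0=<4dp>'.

(0,0): Delta=0.4996 Bond=5.3410
(1,0): Delta=2.1422 Bond=-58.3051
(1,1): Delta=0.0000 Bond=40.0000
V0=28.3229

Risk-neutral probability p* = (R−d)/(u−d) = (1.25−0.86)/(1.45−0.86) = 0.6610.
At expiry t=2: V(2,0)=0.0000, V(2,1)=50.0000, V(2,2)=50.0000
  t=1,j=0: stock 39.5600 → up 57.3620 (V=50.0000), down 34.0216 (V=0.0000). Price 26.4407; hedge Δ=2.1422, bond B=-58.3051.
  t=1,j=1: stock 66.7000 → up 96.7150 (V=50.0000), down 57.3620 (V=50.0000). Price 40.0000; hedge Δ=0.0000, bond B=40.0000.
  t=0,j=0: stock 46.0000 → up 66.7000 (V=40.0000), down 39.5600 (V=26.4407). Price 28.3229; hedge Δ=0.4996, bond B=5.3410.
Root portfolio cost Δ·46+B reproduces V0=28.3229.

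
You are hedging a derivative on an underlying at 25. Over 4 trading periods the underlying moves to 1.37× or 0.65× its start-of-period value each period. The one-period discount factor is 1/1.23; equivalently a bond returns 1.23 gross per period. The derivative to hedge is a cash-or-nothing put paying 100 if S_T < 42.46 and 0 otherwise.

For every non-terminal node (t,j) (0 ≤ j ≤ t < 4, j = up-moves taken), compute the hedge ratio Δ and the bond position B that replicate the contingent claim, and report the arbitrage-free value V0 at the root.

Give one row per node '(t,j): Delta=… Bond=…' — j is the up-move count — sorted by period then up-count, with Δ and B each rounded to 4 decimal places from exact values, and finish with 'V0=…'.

Since d<R<u, set p* = (R−d)/(u−d) = 0.8056; price each node as the discounted p*-expectation of its children.
Terminal values V(4,·): V(4,0)=100.0000, V(4,1)=100.0000, V(4,2)=100.0000, V(4,3)=100.0000, V(4,4)=0.0000
Node (3,0) S=6.8656: V=(p*·100.0000+(1−p*)·100.0000)/1.23=81.3008; Δ=(100.0000−100.0000)/(9.4059−4.4627)=0.0000; B=V−Δ·S=81.3008
Node (3,1) S=14.4706: V=(p*·100.0000+(1−p*)·100.0000)/1.23=81.3008; Δ=(100.0000−100.0000)/(19.8248−9.4059)=0.0000; B=V−Δ·S=81.3008
Node (3,2) S=30.4996: V=(p*·100.0000+(1−p*)·100.0000)/1.23=81.3008; Δ=(100.0000−100.0000)/(41.7845−19.8248)=0.0000; B=V−Δ·S=81.3008
Node (3,3) S=64.2838: V=(p*·0.0000+(1−p*)·100.0000)/1.23=15.8085; Δ=(0.0000−100.0000)/(88.0688−41.7845)=-2.1606; B=V−Δ·S=154.6974
Node (2,0) S=10.5625: V=(p*·81.3008+(1−p*)·81.3008)/1.23=66.0982; Δ=(81.3008−81.3008)/(14.4706−6.8656)=0.0000; B=V−Δ·S=66.0982
Node (2,1) S=22.2625: V=(p*·81.3008+(1−p*)·81.3008)/1.23=66.0982; Δ=(81.3008−81.3008)/(30.4996−14.4706)=0.0000; B=V−Δ·S=66.0982
Node (2,2) S=46.9225: V=(p*·15.8085+(1−p*)·81.3008)/1.23=23.2058; Δ=(15.8085−81.3008)/(64.2838−30.4996)=-1.9385; B=V−Δ·S=114.1673
Node (1,0) S=16.2500: V=(p*·66.0982+(1−p*)·66.0982)/1.23=53.7384; Δ=(66.0982−66.0982)/(22.2625−10.5625)=0.0000; B=V−Δ·S=53.7384
Node (1,1) S=34.2500: V=(p*·23.2058+(1−p*)·66.0982)/1.23=25.6471; Δ=(23.2058−66.0982)/(46.9225−22.2625)=-1.7394; B=V−Δ·S=85.2200
Node (0,0) S=25.0000: V=(p*·25.6471+(1−p*)·53.7384)/1.23=25.2921; Δ=(25.6471−53.7384)/(34.2500−16.2500)=-1.5606; B=V−Δ·S=64.3078
Each (Δ,B) replicates both successor values, so the strategy is self-financing and V0 is arbitrage-free.

(0,0): Delta=-1.5606 Bond=64.3078
(1,0): Delta=0.0000 Bond=53.7384
(1,1): Delta=-1.7394 Bond=85.2200
(2,0): Delta=0.0000 Bond=66.0982
(2,1): Delta=0.0000 Bond=66.0982
(2,2): Delta=-1.9385 Bond=114.1673
(3,0): Delta=0.0000 Bond=81.3008
(3,1): Delta=0.0000 Bond=81.3008
(3,2): Delta=0.0000 Bond=81.3008
(3,3): Delta=-2.1606 Bond=154.6974
V0=25.2921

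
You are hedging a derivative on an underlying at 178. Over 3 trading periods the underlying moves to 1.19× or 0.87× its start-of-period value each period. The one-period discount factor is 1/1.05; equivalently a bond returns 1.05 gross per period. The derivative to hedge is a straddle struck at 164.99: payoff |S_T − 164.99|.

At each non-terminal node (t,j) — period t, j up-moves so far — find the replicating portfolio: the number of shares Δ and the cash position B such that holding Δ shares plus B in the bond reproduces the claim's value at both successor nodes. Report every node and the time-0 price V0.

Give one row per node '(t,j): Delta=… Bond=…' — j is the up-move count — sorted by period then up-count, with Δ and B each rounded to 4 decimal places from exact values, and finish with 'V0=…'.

(0,0): Delta=0.6641 Bond=-73.2176
(1,0): Delta=0.1742 Bond=-1.0103
(1,1): Delta=0.9427 Bond=-135.8872
(2,0): Delta=-1.0000 Bond=157.1333
(2,1): Delta=0.8418 Bond=-124.1006
(2,2): Delta=1.0000 Bond=-157.1333
V0=44.9899

Since d<R<u, set p* = (R−d)/(u−d) = 0.5625; price each node as the discounted p*-expectation of its children.
Terminal values V(3,·): V(3,0)=47.7765, V(3,1)=4.6634, V(3,2)=54.3072, V(3,3)=134.9683
  t=2,j=0: stock 134.7282 → up 160.3266 (V=4.6634), down 117.2135 (V=47.7765). Price 22.4051; hedge Δ=-1.0000, bond B=157.1333.
  t=2,j=1: stock 184.2834 → up 219.2972 (V=54.3072), down 160.3266 (V=4.6634). Price 31.0363; hedge Δ=0.8418, bond B=-124.1006.
  t=2,j=2: stock 252.0658 → up 299.9583 (V=134.9683), down 219.2972 (V=54.3072). Price 94.9325; hedge Δ=1.0000, bond B=-157.1333.
  t=1,j=0: stock 154.8600 → up 184.2834 (V=31.0363), down 134.7282 (V=22.4051). Price 25.9620; hedge Δ=0.1742, bond B=-1.0103.
  t=1,j=1: stock 211.8200 → up 252.0658 (V=94.9325), down 184.2834 (V=31.0363). Price 63.7885; hedge Δ=0.9427, bond B=-135.8872.
  t=0,j=0: stock 178.0000 → up 211.8200 (V=63.7885), down 154.8600 (V=25.9620). Price 44.9899; hedge Δ=0.6641, bond B=-73.2176.
Check: Δ(0,0)·S0 + B(0,0) = 44.9899 = V0.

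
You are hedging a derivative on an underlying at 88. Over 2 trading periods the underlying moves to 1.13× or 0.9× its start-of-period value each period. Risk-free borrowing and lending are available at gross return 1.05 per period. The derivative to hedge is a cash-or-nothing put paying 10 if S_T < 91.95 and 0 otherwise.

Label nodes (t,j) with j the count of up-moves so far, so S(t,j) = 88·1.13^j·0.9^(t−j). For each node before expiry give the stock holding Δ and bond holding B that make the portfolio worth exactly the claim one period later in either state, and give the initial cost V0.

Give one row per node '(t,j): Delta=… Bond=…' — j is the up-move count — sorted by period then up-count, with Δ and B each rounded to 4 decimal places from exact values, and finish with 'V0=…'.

(0,0): Delta=-0.3069 Bond=32.2175
(1,0): Delta=0.0000 Bond=9.5238
(1,1): Delta=-0.4372 Bond=46.7909
V0=5.2124

Under the risk-neutral measure, an up-move has probability p* = (R−d)/(u−d) = 0.6522 and values discount at R = 1.05.
Terminal payoffs: V(2,0)=10.0000, V(2,1)=10.0000, V(2,2)=0.0000
(1,0): S=79.2000. Δ = (V_up−V_dn)/(S_up−S_dn) = (10.0000−10.0000)/(89.4960−71.2800) = 0.0000. V = [p*·10.0000 + (1−p*)·10.0000]/1.05 = 9.5238. B = V − Δ·S = 9.5238.
(1,1): S=99.4400. Δ = (V_up−V_dn)/(S_up−S_dn) = (0.0000−10.0000)/(112.3672−89.4960) = -0.4372. V = [p*·0.0000 + (1−p*)·10.0000]/1.05 = 3.3126. B = V − Δ·S = 46.7909.
(0,0): S=88.0000. Δ = (V_up−V_dn)/(S_up−S_dn) = (3.3126−9.5238)/(99.4400−79.2000) = -0.3069. V = [p*·3.3126 + (1−p*)·9.5238]/1.05 = 5.2124. B = V − Δ·S = 32.2175.
Self-financing check: at every node Δ·S+B equals the discounted successor values.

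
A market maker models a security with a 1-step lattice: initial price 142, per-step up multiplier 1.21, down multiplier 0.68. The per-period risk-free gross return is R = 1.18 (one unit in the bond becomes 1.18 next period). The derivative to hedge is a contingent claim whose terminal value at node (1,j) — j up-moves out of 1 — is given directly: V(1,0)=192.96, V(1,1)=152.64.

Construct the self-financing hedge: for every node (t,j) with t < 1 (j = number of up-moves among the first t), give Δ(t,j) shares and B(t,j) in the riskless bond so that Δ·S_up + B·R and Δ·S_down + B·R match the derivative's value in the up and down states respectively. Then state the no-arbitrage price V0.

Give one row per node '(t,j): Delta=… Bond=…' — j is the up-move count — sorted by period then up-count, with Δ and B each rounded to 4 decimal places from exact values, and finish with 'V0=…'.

(0,0): Delta=-0.5357 Bond=207.3655
V0=131.2901

The replicating-portfolio and risk-neutral prices coincide; use p* = (1.18−0.68)/(1.21−0.68) = 0.9434 for the latter.
At expiry t=1: V(1,0)=192.9600, V(1,1)=152.6400
(0,0): S=142.0000. Δ = (V_up−V_dn)/(S_up−S_dn) = (152.6400−192.9600)/(171.8200−96.5600) = -0.5357. V = [p*·152.6400 + (1−p*)·192.9600]/1.18 = 131.2901. B = V − Δ·S = 207.3655.
The time-0 hedge costs 131.2901, which is the no-arbitrage price.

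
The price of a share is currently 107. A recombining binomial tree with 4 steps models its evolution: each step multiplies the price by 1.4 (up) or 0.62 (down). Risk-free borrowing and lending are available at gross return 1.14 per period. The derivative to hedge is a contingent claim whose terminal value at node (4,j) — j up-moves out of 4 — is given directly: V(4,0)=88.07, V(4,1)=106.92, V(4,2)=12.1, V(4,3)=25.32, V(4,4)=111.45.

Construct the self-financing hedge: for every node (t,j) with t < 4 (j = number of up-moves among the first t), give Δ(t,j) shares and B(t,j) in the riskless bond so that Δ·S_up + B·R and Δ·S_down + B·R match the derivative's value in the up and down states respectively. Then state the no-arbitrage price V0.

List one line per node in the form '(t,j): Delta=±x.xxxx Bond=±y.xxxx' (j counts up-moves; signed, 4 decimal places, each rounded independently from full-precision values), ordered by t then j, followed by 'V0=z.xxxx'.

Risk-neutral probability p* = (R−d)/(u−d) = (1.14−0.62)/(1.4−0.62) = 0.6667.
Payoff layer (t=4): V(4,0)=88.0700, V(4,1)=106.9200, V(4,2)=12.1000, V(4,3)=25.3200, V(4,4)=111.4500
  t=3,j=0: stock 25.5011 → up 35.7015 (V=106.9200), down 15.8107 (V=88.0700). Price 88.2778; hedge Δ=0.9477, bond B=64.1111.
  t=3,j=1: stock 57.5831 → up 80.6164 (V=12.1000), down 35.7015 (V=106.9200). Price 38.3392; hedge Δ=-2.1111, bond B=159.9033.
  t=3,j=2: stock 130.0264 → up 182.0370 (V=25.3200), down 80.6164 (V=12.1000). Price 18.3450; hedge Δ=0.1303, bond B=1.3963.
  t=3,j=3: stock 293.6080 → up 411.0512 (V=111.4500), down 182.0370 (V=25.3200). Price 72.5789; hedge Δ=0.3761, bond B=-37.8441.
  t=2,j=0: stock 41.1308 → up 57.5831 (V=38.3392), down 25.5011 (V=88.2778). Price 48.2328; hedge Δ=-1.5566, bond B=112.2566.
  t=2,j=1: stock 92.8760 → up 130.0264 (V=18.3450), down 57.5831 (V=38.3392). Price 21.9384; hedge Δ=-0.2760, bond B=47.5719.
  t=2,j=2: stock 209.7200 → up 293.6080 (V=72.5789), down 130.0264 (V=18.3450). Price 47.8079; hedge Δ=0.3315, bond B=-21.7228.
  t=1,j=0: stock 66.3400 → up 92.8760 (V=21.9384), down 41.1308 (V=48.2328). Price 26.9326; hedge Δ=-0.5082, bond B=60.6434.
  t=1,j=1: stock 149.8000 → up 209.7200 (V=47.8079), down 92.8760 (V=21.9384). Price 34.3725; hedge Δ=0.2214, bond B=1.2065.
  t=0,j=0: stock 107.0000 → up 149.8000 (V=34.3725), down 66.3400 (V=26.9326). Price 27.9759; hedge Δ=0.0891, bond B=18.4376.
Each (Δ,B) replicates both successor values, so the strategy is self-financing and V0 is arbitrage-free.

(0,0): Delta=0.0891 Bond=18.4376
(1,0): Delta=-0.5082 Bond=60.6434
(1,1): Delta=0.2214 Bond=1.2065
(2,0): Delta=-1.5566 Bond=112.2566
(2,1): Delta=-0.2760 Bond=47.5719
(2,2): Delta=0.3315 Bond=-21.7228
(3,0): Delta=0.9477 Bond=64.1111
(3,1): Delta=-2.1111 Bond=159.9033
(3,2): Delta=0.1303 Bond=1.3963
(3,3): Delta=0.3761 Bond=-37.8441
V0=27.9759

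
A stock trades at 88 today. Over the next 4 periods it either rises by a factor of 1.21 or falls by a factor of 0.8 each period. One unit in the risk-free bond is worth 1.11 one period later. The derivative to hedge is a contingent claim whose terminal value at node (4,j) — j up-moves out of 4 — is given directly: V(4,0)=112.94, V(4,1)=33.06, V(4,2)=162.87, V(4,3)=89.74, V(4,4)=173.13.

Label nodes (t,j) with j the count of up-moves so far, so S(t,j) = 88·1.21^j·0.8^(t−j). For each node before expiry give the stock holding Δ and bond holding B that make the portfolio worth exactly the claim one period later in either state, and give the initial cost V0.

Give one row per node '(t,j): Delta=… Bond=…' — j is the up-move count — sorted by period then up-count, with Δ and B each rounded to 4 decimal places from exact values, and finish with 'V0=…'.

Since d<R<u, set p* = (R−d)/(u−d) = 0.7561; price each node as the discounted p*-expectation of its children.
Terminal payoffs: V(4,0)=112.9400, V(4,1)=33.0600, V(4,2)=162.8700, V(4,3)=89.7400, V(4,4)=173.1300
Node (3,0) S=45.0560: V=(p*·33.0600+(1−p*)·112.9400)/1.11=47.3360; Δ=(33.0600−112.9400)/(54.5178−36.0448)=-4.3242; B=V−Δ·S=242.1652
Node (3,1) S=68.1472: V=(p*·162.8700+(1−p*)·33.0600)/1.11=118.2063; Δ=(162.8700−33.0600)/(82.4581−54.5178)=4.6460; B=V−Δ·S=-198.4034
Node (3,2) S=103.0726: V=(p*·89.7400+(1−p*)·162.8700)/1.11=96.9158; Δ=(89.7400−162.8700)/(124.7179−82.4581)=-1.7305; B=V−Δ·S=275.2817
Node (3,3) S=155.8974: V=(p*·173.1300+(1−p*)·89.7400)/1.11=137.6495; Δ=(173.1300−89.7400)/(188.6358−124.7179)=1.3046; B=V−Δ·S=-65.7407
Node (2,0) S=56.3200: V=(p*·118.2063+(1−p*)·47.3360)/1.11=90.9197; Δ=(118.2063−47.3360)/(68.1472−45.0560)=3.0692; B=V−Δ·S=-81.9348
Node (2,1) S=85.1840: V=(p*·96.9158+(1−p*)·118.2063)/1.11=91.9898; Δ=(96.9158−118.2063)/(103.0726−68.1472)=-0.6096; B=V−Δ·S=143.9178
Node (2,2) S=128.8408: V=(p*·137.6495+(1−p*)·96.9158)/1.11=115.0581; Δ=(137.6495−96.9158)/(155.8974−103.0726)=0.7711; B=V−Δ·S=15.7076
Node (1,0) S=70.4000: V=(p*·91.9898+(1−p*)·90.9197)/1.11=82.6385; Δ=(91.9898−90.9197)/(85.1840−56.3200)=0.0371; B=V−Δ·S=80.0286
Node (1,1) S=106.4800: V=(p*·115.0581+(1−p*)·91.9898)/1.11=98.5871; Δ=(115.0581−91.9898)/(128.8408−85.1840)=0.5284; B=V−Δ·S=42.3229
Node (0,0) S=88.0000: V=(p*·98.5871+(1−p*)·82.6385)/1.11=85.3128; Δ=(98.5871−82.6385)/(106.4800−70.4000)=0.4420; B=V−Δ·S=46.4139
Each (Δ,B) replicates both successor values, so the strategy is self-financing and V0 is arbitrage-free.

(0,0): Delta=0.4420 Bond=46.4139
(1,0): Delta=0.0371 Bond=80.0286
(1,1): Delta=0.5284 Bond=42.3229
(2,0): Delta=3.0692 Bond=-81.9348
(2,1): Delta=-0.6096 Bond=143.9178
(2,2): Delta=0.7711 Bond=15.7076
(3,0): Delta=-4.3242 Bond=242.1652
(3,1): Delta=4.6460 Bond=-198.4034
(3,2): Delta=-1.7305 Bond=275.2817
(3,3): Delta=1.3046 Bond=-65.7407
V0=85.3128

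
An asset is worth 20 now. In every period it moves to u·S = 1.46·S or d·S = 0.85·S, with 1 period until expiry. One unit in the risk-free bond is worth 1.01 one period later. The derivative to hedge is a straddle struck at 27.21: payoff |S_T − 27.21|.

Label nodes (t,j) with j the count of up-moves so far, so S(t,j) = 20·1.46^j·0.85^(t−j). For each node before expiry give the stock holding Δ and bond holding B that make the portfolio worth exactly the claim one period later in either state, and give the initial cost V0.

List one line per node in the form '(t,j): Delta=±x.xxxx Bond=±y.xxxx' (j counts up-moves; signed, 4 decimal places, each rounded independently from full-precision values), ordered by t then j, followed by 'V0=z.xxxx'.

The replicating-portfolio and risk-neutral prices coincide; use p* = (1.01−0.85)/(1.46−0.85) = 0.2623 for the latter.
Terminal payoffs: V(1,0)=10.2100, V(1,1)=1.9900
  t=0,j=0: stock 20.0000 → up 29.2000 (V=1.9900), down 17.0000 (V=10.2100). Price 7.9742; hedge Δ=-0.6738, bond B=21.4496.
Root portfolio cost Δ·20+B reproduces V0=7.9742.

(0,0): Delta=-0.6738 Bond=21.4496
V0=7.9742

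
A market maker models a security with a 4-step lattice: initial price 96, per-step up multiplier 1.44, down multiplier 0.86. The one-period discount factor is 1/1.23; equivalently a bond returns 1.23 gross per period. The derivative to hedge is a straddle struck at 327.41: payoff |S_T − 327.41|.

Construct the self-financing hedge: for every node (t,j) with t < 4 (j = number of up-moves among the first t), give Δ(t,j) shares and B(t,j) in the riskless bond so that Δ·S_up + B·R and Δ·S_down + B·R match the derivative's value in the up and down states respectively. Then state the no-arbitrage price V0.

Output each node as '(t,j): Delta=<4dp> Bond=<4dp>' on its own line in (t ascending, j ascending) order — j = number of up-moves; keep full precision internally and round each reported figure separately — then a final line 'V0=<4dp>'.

(0,0): Delta=-0.5722 Bond=114.3289
(1,0): Delta=-1.0000 Bond=175.9449
(1,1): Delta=-0.4272 Bond=120.5780
(2,0): Delta=-1.0000 Bond=216.4122
(2,1): Delta=-1.0000 Bond=216.4122
(2,2): Delta=-0.2330 Bond=109.6588
(3,0): Delta=-1.0000 Bond=266.1870
(3,1): Delta=-1.0000 Bond=266.1870
(3,2): Delta=-1.0000 Bond=266.1870
(3,3): Delta=0.0270 Bond=60.3550
V0=59.3990

No-arbitrage ⇒ martingale measure with p* = (R−d)/(u−d) = 0.6379.
Terminal values V(4,·): V(4,0)=274.8972, V(4,1)=239.4816, V(4,2)=180.1811, V(4,3)=80.8872, V(4,4)=85.3724
  t=3,j=0: stock 61.0614 → up 87.9284 (V=239.4816), down 52.5128 (V=274.8972). Price 205.1256; hedge Δ=-1.0000, bond B=266.1870.
  t=3,j=1: stock 102.2423 → up 147.2289 (V=180.1811), down 87.9284 (V=239.4816). Price 163.9447; hedge Δ=-1.0000, bond B=266.1870.
  t=3,j=2: stock 171.1964 → up 246.5228 (V=80.8872), down 147.2289 (V=180.1811). Price 94.9906; hedge Δ=-1.0000, bond B=266.1870.
  t=3,j=3: stock 286.6545 → up 412.7824 (V=85.3724), down 246.5228 (V=80.8872). Price 68.0882; hedge Δ=0.0270, bond B=60.3550.
  t=2,j=0: stock 71.0016 → up 102.2423 (V=163.9447), down 61.0614 (V=205.1256). Price 145.4106; hedge Δ=-1.0000, bond B=216.4122.
  t=2,j=1: stock 118.8864 → up 171.1964 (V=94.9906), down 102.2423 (V=163.9447). Price 97.5258; hedge Δ=-1.0000, bond B=216.4122.
  t=2,j=2: stock 199.0656 → up 286.6545 (V=68.0882), down 171.1964 (V=94.9906). Price 63.2754; hedge Δ=-0.2330, bond B=109.6588.
  t=1,j=0: stock 82.5600 → up 118.8864 (V=97.5258), down 71.0016 (V=145.4106). Price 93.3849; hedge Δ=-1.0000, bond B=175.9449.
  t=1,j=1: stock 138.2400 → up 199.0656 (V=63.2754), down 118.8864 (V=97.5258). Price 61.5255; hedge Δ=-0.4272, bond B=120.5780.
  t=0,j=0: stock 96.0000 → up 138.2400 (V=61.5255), down 82.5600 (V=93.3849). Price 59.3990; hedge Δ=-0.5722, bond B=114.3289.
Each (Δ,B) replicates both successor values, so the strategy is self-financing and V0 is arbitrage-free.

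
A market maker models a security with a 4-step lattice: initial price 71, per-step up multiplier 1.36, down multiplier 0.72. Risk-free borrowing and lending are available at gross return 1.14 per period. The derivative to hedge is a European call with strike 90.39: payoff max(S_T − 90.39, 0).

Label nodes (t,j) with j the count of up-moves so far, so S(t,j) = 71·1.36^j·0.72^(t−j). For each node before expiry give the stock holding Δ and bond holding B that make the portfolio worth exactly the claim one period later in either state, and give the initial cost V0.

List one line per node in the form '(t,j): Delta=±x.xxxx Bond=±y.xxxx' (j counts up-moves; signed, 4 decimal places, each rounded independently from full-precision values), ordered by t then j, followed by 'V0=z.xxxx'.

Risk-neutral probability p* = (R−d)/(u−d) = (1.14−0.72)/(1.36−0.72) = 0.6562.
Payoff layer (t=4): V(4,0)=0.0000, V(4,1)=0.0000, V(4,2)=0.0000, V(4,3)=38.2001, V(4,4)=152.5024
Node (3,0) S=26.5006: V=(p*·0.0000+(1−p*)·0.0000)/1.14=0.0000; Δ=(0.0000−0.0000)/(36.0408−19.0804)=0.0000; B=V−Δ·S=0.0000
Node (3,1) S=50.0567: V=(p*·0.0000+(1−p*)·0.0000)/1.14=0.0000; Δ=(0.0000−0.0000)/(68.0771−36.0408)=0.0000; B=V−Δ·S=0.0000
Node (3,2) S=94.5516: V=(p*·38.2001+(1−p*)·0.0000)/1.14=21.9902; Δ=(38.2001−0.0000)/(128.5901−68.0771)=0.6313; B=V−Δ·S=-37.6975
Node (3,3) S=178.5974: V=(p*·152.5024+(1−p*)·38.2001)/1.14=99.3079; Δ=(152.5024−38.2001)/(242.8924−128.5901)=1.0000; B=V−Δ·S=-79.2895
Node (2,0) S=36.8064: V=(p*·0.0000+(1−p*)·0.0000)/1.14=0.0000; Δ=(0.0000−0.0000)/(50.0567−26.5006)=0.0000; B=V−Δ·S=0.0000
Node (2,1) S=69.5232: V=(p*·21.9902+(1−p*)·0.0000)/1.14=12.6588; Δ=(21.9902−0.0000)/(94.5516−50.0567)=0.4942; B=V−Δ·S=-21.7009
Node (2,2) S=131.3216: V=(p*·99.3079+(1−p*)·21.9902)/1.14=63.7982; Δ=(99.3079−21.9902)/(178.5974−94.5516)=0.9199; B=V−Δ·S=-57.0107
Node (1,0) S=51.1200: V=(p*·12.6588+(1−p*)·0.0000)/1.14=7.2872; Δ=(12.6588−0.0000)/(69.5232−36.8064)=0.3869; B=V−Δ·S=-12.4923
Node (1,1) S=96.5600: V=(p*·63.7982+(1−p*)·12.6588)/1.14=40.5430; Δ=(63.7982−12.6588)/(131.3216−69.5232)=0.8275; B=V−Δ·S=-39.3622
Node (0,0) S=71.0000: V=(p*·40.5430+(1−p*)·7.2872)/1.14=25.5362; Δ=(40.5430−7.2872)/(96.5600−51.1200)=0.7319; B=V−Δ·S=-26.4260
Each (Δ,B) replicates both successor values, so the strategy is self-financing and V0 is arbitrage-free.

(0,0): Delta=0.7319 Bond=-26.4260
(1,0): Delta=0.3869 Bond=-12.4923
(1,1): Delta=0.8275 Bond=-39.3622
(2,0): Delta=0.0000 Bond=0.0000
(2,1): Delta=0.4942 Bond=-21.7009
(2,2): Delta=0.9199 Bond=-57.0107
(3,0): Delta=0.0000 Bond=0.0000
(3,1): Delta=0.0000 Bond=0.0000
(3,2): Delta=0.6313 Bond=-37.6975
(3,3): Delta=1.0000 Bond=-79.2895
V0=25.5362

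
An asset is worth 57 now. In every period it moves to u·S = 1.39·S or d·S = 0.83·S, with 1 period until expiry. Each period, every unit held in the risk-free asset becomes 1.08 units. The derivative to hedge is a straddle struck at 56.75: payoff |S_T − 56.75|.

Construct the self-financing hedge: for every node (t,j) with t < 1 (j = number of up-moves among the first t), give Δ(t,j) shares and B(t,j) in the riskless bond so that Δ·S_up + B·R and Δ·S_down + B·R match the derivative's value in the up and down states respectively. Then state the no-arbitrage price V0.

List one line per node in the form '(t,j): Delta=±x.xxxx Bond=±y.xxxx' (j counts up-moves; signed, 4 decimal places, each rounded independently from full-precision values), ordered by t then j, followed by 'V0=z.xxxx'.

(0,0): Delta=0.4085 Bond=-9.1548
V0=14.1310

Since d<R<u, set p* = (R−d)/(u−d) = 0.4464; price each node as the discounted p*-expectation of its children.
Payoff layer (t=1): V(1,0)=9.4400, V(1,1)=22.4800
  t=0,j=0: stock 57.0000 → up 79.2300 (V=22.4800), down 47.3100 (V=9.4400). Price 14.1310; hedge Δ=0.4085, bond B=-9.1548.
Self-financing check: at every node Δ·S+B equals the discounted successor values.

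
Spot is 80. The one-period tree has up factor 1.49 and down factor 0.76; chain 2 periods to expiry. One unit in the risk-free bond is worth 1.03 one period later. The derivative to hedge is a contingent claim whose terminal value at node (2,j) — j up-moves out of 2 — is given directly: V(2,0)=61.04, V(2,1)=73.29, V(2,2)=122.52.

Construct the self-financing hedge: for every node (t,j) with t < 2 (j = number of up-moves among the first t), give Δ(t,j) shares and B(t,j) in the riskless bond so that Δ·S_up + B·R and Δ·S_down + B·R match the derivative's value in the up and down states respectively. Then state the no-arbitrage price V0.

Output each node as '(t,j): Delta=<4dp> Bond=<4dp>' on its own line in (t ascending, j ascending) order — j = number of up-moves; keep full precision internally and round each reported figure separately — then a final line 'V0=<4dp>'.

Under the risk-neutral measure, an up-move has probability p* = (R−d)/(u−d) = 0.3699 and values discount at R = 1.03.
Terminal values V(2,·): V(2,0)=61.0400, V(2,1)=73.2900, V(2,2)=122.5200
Node (1,0) S=60.8000: V=(p*·73.2900+(1−p*)·61.0400)/1.03=63.6610; Δ=(73.2900−61.0400)/(90.5920−46.2080)=0.2760; B=V−Δ·S=46.8802
Node (1,1) S=119.2000: V=(p*·122.5200+(1−p*)·73.2900)/1.03=88.8334; Δ=(122.5200−73.2900)/(177.6080−90.5920)=0.5658; B=V−Δ·S=21.3950
Node (0,0) S=80.0000: V=(p*·88.8334+(1−p*)·63.6610)/1.03=70.8459; Δ=(88.8334−63.6610)/(119.2000−60.8000)=0.4310; B=V−Δ·S=36.3633
Self-financing check: at every node Δ·S+B equals the discounted successor values.

(0,0): Delta=0.4310 Bond=36.3633
(1,0): Delta=0.2760 Bond=46.8802
(1,1): Delta=0.5658 Bond=21.3950
V0=70.8459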